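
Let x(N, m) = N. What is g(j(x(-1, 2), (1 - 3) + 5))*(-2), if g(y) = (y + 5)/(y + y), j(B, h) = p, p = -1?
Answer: 4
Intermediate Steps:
j(B, h) = -1
g(y) = (5 + y)/(2*y) (g(y) = (5 + y)/((2*y)) = (5 + y)*(1/(2*y)) = (5 + y)/(2*y))
g(j(x(-1, 2), (1 - 3) + 5))*(-2) = ((½)*(5 - 1)/(-1))*(-2) = ((½)*(-1)*4)*(-2) = -2*(-2) = 4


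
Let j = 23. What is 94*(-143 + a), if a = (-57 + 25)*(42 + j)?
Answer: -208962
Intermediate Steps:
a = -2080 (a = (-57 + 25)*(42 + 23) = -32*65 = -2080)
94*(-143 + a) = 94*(-143 - 2080) = 94*(-2223) = -208962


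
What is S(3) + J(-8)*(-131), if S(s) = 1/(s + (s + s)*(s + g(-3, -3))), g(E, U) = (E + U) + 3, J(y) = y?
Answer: 3145/3 ≈ 1048.3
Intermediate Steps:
g(E, U) = 3 + E + U
S(s) = 1/(s + 2*s*(-3 + s)) (S(s) = 1/(s + (s + s)*(s + (3 - 3 - 3))) = 1/(s + (2*s)*(s - 3)) = 1/(s + (2*s)*(-3 + s)) = 1/(s + 2*s*(-3 + s)))
S(3) + J(-8)*(-131) = 1/(3*(-5 + 2*3)) - 8*(-131) = 1/(3*(-5 + 6)) + 1048 = (1/3)/1 + 1048 = (1/3)*1 + 1048 = 1/3 + 1048 = 3145/3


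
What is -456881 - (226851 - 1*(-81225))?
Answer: -764957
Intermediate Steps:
-456881 - (226851 - 1*(-81225)) = -456881 - (226851 + 81225) = -456881 - 1*308076 = -456881 - 308076 = -764957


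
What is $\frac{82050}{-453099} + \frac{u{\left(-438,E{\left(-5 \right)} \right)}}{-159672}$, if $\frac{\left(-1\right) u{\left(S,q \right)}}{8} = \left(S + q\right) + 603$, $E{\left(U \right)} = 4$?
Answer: $- \frac{520354073}{3014467647} \approx -0.17262$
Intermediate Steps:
$u{\left(S,q \right)} = -4824 - 8 S - 8 q$ ($u{\left(S,q \right)} = - 8 \left(\left(S + q\right) + 603\right) = - 8 \left(603 + S + q\right) = -4824 - 8 S - 8 q$)
$\frac{82050}{-453099} + \frac{u{\left(-438,E{\left(-5 \right)} \right)}}{-159672} = \frac{82050}{-453099} + \frac{-4824 - -3504 - 32}{-159672} = 82050 \left(- \frac{1}{453099}\right) + \left(-4824 + 3504 - 32\right) \left(- \frac{1}{159672}\right) = - \frac{27350}{151033} - - \frac{169}{19959} = - \frac{27350}{151033} + \frac{169}{19959} = - \frac{520354073}{3014467647}$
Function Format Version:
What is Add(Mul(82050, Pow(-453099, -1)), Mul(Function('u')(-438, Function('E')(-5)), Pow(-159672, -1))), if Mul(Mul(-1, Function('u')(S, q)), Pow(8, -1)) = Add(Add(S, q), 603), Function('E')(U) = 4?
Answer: Rational(-520354073, 3014467647) ≈ -0.17262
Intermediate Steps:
Function('u')(S, q) = Add(-4824, Mul(-8, S), Mul(-8, q)) (Function('u')(S, q) = Mul(-8, Add(Add(S, q), 603)) = Mul(-8, Add(603, S, q)) = Add(-4824, Mul(-8, S), Mul(-8, q)))
Add(Mul(82050, Pow(-453099, -1)), Mul(Function('u')(-438, Function('E')(-5)), Pow(-159672, -1))) = Add(Mul(82050, Pow(-453099, -1)), Mul(Add(-4824, Mul(-8, -438), Mul(-8, 4)), Pow(-159672, -1))) = Add(Mul(82050, Rational(-1, 453099)), Mul(Add(-4824, 3504, -32), Rational(-1, 159672))) = Add(Rational(-27350, 151033), Mul(-1352, Rational(-1, 159672))) = Add(Rational(-27350, 151033), Rational(169, 19959)) = Rational(-520354073, 3014467647)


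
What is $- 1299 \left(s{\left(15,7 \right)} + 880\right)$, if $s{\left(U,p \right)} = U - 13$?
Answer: $-1145718$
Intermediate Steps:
$s{\left(U,p \right)} = -13 + U$ ($s{\left(U,p \right)} = U - 13 = -13 + U$)
$- 1299 \left(s{\left(15,7 \right)} + 880\right) = - 1299 \left(\left(-13 + 15\right) + 880\right) = - 1299 \left(2 + 880\right) = \left(-1299\right) 882 = -1145718$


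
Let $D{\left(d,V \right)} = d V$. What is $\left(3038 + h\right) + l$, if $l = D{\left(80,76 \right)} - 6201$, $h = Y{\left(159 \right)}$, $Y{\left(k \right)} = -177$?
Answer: $2740$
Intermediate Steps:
$h = -177$
$D{\left(d,V \right)} = V d$
$l = -121$ ($l = 76 \cdot 80 - 6201 = 6080 - 6201 = -121$)
$\left(3038 + h\right) + l = \left(3038 - 177\right) - 121 = 2861 - 121 = 2740$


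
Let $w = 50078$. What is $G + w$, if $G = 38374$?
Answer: $88452$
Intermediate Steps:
$G + w = 38374 + 50078 = 88452$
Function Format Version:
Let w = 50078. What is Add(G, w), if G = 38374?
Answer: 88452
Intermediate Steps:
Add(G, w) = Add(38374, 50078) = 88452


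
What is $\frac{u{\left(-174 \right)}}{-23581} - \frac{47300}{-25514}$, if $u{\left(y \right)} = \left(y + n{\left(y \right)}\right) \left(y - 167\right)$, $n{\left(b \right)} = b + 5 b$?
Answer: $- \frac{4740776216}{300822817} \approx -15.759$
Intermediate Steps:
$n{\left(b \right)} = 6 b$
$u{\left(y \right)} = 7 y \left(-167 + y\right)$ ($u{\left(y \right)} = \left(y + 6 y\right) \left(y - 167\right) = 7 y \left(-167 + y\right)$)
$\frac{u{\left(-174 \right)}}{-23581} - \frac{47300}{-25514} = \frac{7 \left(-174\right) \left(-167 - 174\right)}{-23581} - \frac{47300}{-25514} = 7 \left(-174\right) \left(-341\right) \left(- \frac{1}{23581}\right) - - \frac{23650}{12757} = 415338 \left(- \frac{1}{23581}\right) + \frac{23650}{12757} = - \frac{415338}{23581} + \frac{23650}{12757} = - \frac{4740776216}{300822817}$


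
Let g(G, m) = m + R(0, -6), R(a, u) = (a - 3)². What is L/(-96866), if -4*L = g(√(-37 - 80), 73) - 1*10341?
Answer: -10259/387464 ≈ -0.026477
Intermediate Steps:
R(a, u) = (-3 + a)²
g(G, m) = 9 + m (g(G, m) = m + (-3 + 0)² = m + (-3)² = m + 9 = 9 + m)
L = 10259/4 (L = -((9 + 73) - 1*10341)/4 = -(82 - 10341)/4 = -¼*(-10259) = 10259/4 ≈ 2564.8)
L/(-96866) = (10259/4)/(-96866) = (10259/4)*(-1/96866) = -10259/387464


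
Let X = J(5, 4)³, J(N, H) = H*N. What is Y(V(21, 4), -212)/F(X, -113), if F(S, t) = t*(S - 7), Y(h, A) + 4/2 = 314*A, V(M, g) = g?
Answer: 66570/903209 ≈ 0.073704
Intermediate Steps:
Y(h, A) = -2 + 314*A
X = 8000 (X = (4*5)³ = 20³ = 8000)
F(S, t) = t*(-7 + S)
Y(V(21, 4), -212)/F(X, -113) = (-2 + 314*(-212))/((-113*(-7 + 8000))) = (-2 - 66568)/((-113*7993)) = -66570/(-903209) = -66570*(-1/903209) = 66570/903209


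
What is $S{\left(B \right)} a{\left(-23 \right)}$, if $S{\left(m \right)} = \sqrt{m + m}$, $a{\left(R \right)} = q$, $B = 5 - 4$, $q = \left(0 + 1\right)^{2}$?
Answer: $\sqrt{2} \approx 1.4142$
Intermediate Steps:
$q = 1$ ($q = 1^{2} = 1$)
$B = 1$
$a{\left(R \right)} = 1$
$S{\left(m \right)} = \sqrt{2} \sqrt{m}$ ($S{\left(m \right)} = \sqrt{2 m} = \sqrt{2} \sqrt{m}$)
$S{\left(B \right)} a{\left(-23 \right)} = \sqrt{2} \sqrt{1} \cdot 1 = \sqrt{2} \cdot 1 \cdot 1 = \sqrt{2} \cdot 1 = \sqrt{2}$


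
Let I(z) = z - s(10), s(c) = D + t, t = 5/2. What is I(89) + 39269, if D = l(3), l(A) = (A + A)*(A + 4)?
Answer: 78627/2 ≈ 39314.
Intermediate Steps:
l(A) = 2*A*(4 + A) (l(A) = (2*A)*(4 + A) = 2*A*(4 + A))
D = 42 (D = 2*3*(4 + 3) = 2*3*7 = 42)
t = 5/2 (t = 5*(1/2) = 5/2 ≈ 2.5000)
s(c) = 89/2 (s(c) = 42 + 5/2 = 89/2)
I(z) = -89/2 + z (I(z) = z - 1*89/2 = z - 89/2 = -89/2 + z)
I(89) + 39269 = (-89/2 + 89) + 39269 = 89/2 + 39269 = 78627/2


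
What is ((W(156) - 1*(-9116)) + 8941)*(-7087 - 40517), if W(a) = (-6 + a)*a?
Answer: -1973519028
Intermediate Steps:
W(a) = a*(-6 + a)
((W(156) - 1*(-9116)) + 8941)*(-7087 - 40517) = ((156*(-6 + 156) - 1*(-9116)) + 8941)*(-7087 - 40517) = ((156*150 + 9116) + 8941)*(-47604) = ((23400 + 9116) + 8941)*(-47604) = (32516 + 8941)*(-47604) = 41457*(-47604) = -1973519028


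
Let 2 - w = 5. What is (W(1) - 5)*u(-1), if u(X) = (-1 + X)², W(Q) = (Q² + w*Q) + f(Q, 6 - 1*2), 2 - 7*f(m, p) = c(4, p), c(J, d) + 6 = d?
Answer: -180/7 ≈ -25.714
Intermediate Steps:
c(J, d) = -6 + d
f(m, p) = 8/7 - p/7 (f(m, p) = 2/7 - (-6 + p)/7 = 2/7 + (6/7 - p/7) = 8/7 - p/7)
w = -3 (w = 2 - 1*5 = 2 - 5 = -3)
W(Q) = 4/7 + Q² - 3*Q (W(Q) = (Q² - 3*Q) + (8/7 - (6 - 1*2)/7) = (Q² - 3*Q) + (8/7 - (6 - 2)/7) = (Q² - 3*Q) + (8/7 - ⅐*4) = (Q² - 3*Q) + (8/7 - 4/7) = (Q² - 3*Q) + 4/7 = 4/7 + Q² - 3*Q)
(W(1) - 5)*u(-1) = ((4/7 + 1² - 3*1) - 5)*(-1 - 1)² = ((4/7 + 1 - 3) - 5)*(-2)² = (-10/7 - 5)*4 = -45/7*4 = -180/7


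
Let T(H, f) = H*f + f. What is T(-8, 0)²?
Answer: 0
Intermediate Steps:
T(H, f) = f + H*f
T(-8, 0)² = (0*(1 - 8))² = (0*(-7))² = 0² = 0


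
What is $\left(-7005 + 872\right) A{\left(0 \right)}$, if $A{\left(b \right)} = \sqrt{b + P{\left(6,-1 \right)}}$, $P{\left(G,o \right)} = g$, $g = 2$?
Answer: $- 6133 \sqrt{2} \approx -8673.4$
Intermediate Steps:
$P{\left(G,o \right)} = 2$
$A{\left(b \right)} = \sqrt{2 + b}$ ($A{\left(b \right)} = \sqrt{b + 2} = \sqrt{2 + b}$)
$\left(-7005 + 872\right) A{\left(0 \right)} = \left(-7005 + 872\right) \sqrt{2 + 0} = - 6133 \sqrt{2}$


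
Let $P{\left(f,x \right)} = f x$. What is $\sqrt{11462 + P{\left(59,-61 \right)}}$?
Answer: $\sqrt{7863} \approx 88.674$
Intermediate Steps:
$\sqrt{11462 + P{\left(59,-61 \right)}} = \sqrt{11462 + 59 \left(-61\right)} = \sqrt{11462 - 3599} = \sqrt{7863}$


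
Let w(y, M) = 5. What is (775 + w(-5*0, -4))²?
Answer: 608400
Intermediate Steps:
(775 + w(-5*0, -4))² = (775 + 5)² = 780² = 608400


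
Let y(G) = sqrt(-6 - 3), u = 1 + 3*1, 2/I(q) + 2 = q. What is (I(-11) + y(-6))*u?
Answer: -8/13 + 12*I ≈ -0.61539 + 12.0*I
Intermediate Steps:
I(q) = 2/(-2 + q)
u = 4 (u = 1 + 3 = 4)
y(G) = 3*I (y(G) = sqrt(-9) = 3*I)
(I(-11) + y(-6))*u = (2/(-2 - 11) + 3*I)*4 = (2/(-13) + 3*I)*4 = (2*(-1/13) + 3*I)*4 = (-2/13 + 3*I)*4 = -8/13 + 12*I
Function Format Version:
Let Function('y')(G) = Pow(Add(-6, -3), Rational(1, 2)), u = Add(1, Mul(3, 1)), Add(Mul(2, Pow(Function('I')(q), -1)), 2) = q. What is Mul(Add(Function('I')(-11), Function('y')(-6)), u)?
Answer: Add(Rational(-8, 13), Mul(12, I)) ≈ Add(-0.61539, Mul(12.000, I))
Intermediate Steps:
Function('I')(q) = Mul(2, Pow(Add(-2, q), -1))
u = 4 (u = Add(1, 3) = 4)
Function('y')(G) = Mul(3, I) (Function('y')(G) = Pow(-9, Rational(1, 2)) = Mul(3, I))
Mul(Add(Function('I')(-11), Function('y')(-6)), u) = Mul(Add(Mul(2, Pow(Add(-2, -11), -1)), Mul(3, I)), 4) = Mul(Add(Mul(2, Pow(-13, -1)), Mul(3, I)), 4) = Mul(Add(Mul(2, Rational(-1, 13)), Mul(3, I)), 4) = Mul(Add(Rational(-2, 13), Mul(3, I)), 4) = Add(Rational(-8, 13), Mul(12, I))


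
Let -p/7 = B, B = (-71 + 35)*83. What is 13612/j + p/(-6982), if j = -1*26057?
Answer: -320023598/90964987 ≈ -3.5181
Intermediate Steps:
B = -2988 (B = -36*83 = -2988)
p = 20916 (p = -7*(-2988) = 20916)
j = -26057
13612/j + p/(-6982) = 13612/(-26057) + 20916/(-6982) = 13612*(-1/26057) + 20916*(-1/6982) = -13612/26057 - 10458/3491 = -320023598/90964987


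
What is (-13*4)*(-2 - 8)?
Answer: 520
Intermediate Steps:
(-13*4)*(-2 - 8) = -52*(-10) = 520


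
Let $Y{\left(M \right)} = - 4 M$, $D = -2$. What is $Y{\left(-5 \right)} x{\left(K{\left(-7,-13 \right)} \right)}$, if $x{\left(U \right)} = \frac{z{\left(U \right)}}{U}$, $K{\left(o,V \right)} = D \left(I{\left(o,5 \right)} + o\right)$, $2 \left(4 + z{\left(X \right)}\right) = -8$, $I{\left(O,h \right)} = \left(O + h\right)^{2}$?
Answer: $- \frac{80}{3} \approx -26.667$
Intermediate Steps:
$z{\left(X \right)} = -8$ ($z{\left(X \right)} = -4 + \frac{1}{2} \left(-8\right) = -4 - 4 = -8$)
$K{\left(o,V \right)} = - 2 o - 2 \left(5 + o\right)^{2}$ ($K{\left(o,V \right)} = - 2 \left(\left(o + 5\right)^{2} + o\right) = - 2 \left(\left(5 + o\right)^{2} + o\right) = - 2 \left(o + \left(5 + o\right)^{2}\right) = - 2 o - 2 \left(5 + o\right)^{2}$)
$x{\left(U \right)} = - \frac{8}{U}$
$Y{\left(-5 \right)} x{\left(K{\left(-7,-13 \right)} \right)} = \left(-4\right) \left(-5\right) \left(- \frac{8}{\left(-2\right) \left(-7\right) - 2 \left(5 - 7\right)^{2}}\right) = 20 \left(- \frac{8}{14 - 2 \left(-2\right)^{2}}\right) = 20 \left(- \frac{8}{14 - 8}\right) = 20 \left(- \frac{8}{6}\right) = 20 \left(\left(-8\right) \frac{1}{6}\right) = 20 \left(- \frac{4}{3}\right) = - \frac{80}{3}$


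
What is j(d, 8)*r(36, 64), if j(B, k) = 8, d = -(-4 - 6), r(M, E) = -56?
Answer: -448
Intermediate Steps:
d = 10 (d = -1*(-10) = 10)
j(d, 8)*r(36, 64) = 8*(-56) = -448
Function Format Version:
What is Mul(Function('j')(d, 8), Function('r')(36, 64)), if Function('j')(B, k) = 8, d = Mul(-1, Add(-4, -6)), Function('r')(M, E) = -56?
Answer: -448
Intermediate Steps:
d = 10 (d = Mul(-1, -10) = 10)
Mul(Function('j')(d, 8), Function('r')(36, 64)) = Mul(8, -56) = -448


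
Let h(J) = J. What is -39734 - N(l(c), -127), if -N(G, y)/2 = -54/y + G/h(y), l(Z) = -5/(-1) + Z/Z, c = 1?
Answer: -5046122/127 ≈ -39733.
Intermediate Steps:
l(Z) = 6 (l(Z) = -5*(-1) + 1 = 5 + 1 = 6)
N(G, y) = 108/y - 2*G/y (N(G, y) = -2*(-54/y + G/y) = 108/y - 2*G/y)
-39734 - N(l(c), -127) = -39734 - 2*(54 - 1*6)/(-127) = -39734 - 2*(-1)*(54 - 6)/127 = -39734 - 2*(-1)*48/127 = -39734 - 1*(-96/127) = -39734 + 96/127 = -5046122/127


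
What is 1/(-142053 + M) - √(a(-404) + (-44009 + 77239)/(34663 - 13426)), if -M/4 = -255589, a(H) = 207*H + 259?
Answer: 1/880303 - 7*I*√767337981099/21237 ≈ 1.136e-6 - 288.73*I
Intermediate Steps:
a(H) = 259 + 207*H
M = 1022356 (M = -4*(-255589) = 1022356)
1/(-142053 + M) - √(a(-404) + (-44009 + 77239)/(34663 - 13426)) = 1/(-142053 + 1022356) - √((259 + 207*(-404)) + (-44009 + 77239)/(34663 - 13426)) = 1/880303 - √((259 - 83628) + 33230/21237) = 1/880303 - √(-83369 + 33230*(1/21237)) = 1/880303 - √(-83369 + 33230/21237) = 1/880303 - √(-1770474223/21237) = 1/880303 - 7*I*√767337981099/21237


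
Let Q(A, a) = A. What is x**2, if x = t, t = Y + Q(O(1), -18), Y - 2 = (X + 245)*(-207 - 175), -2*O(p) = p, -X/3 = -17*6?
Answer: 177208163521/4 ≈ 4.4302e+10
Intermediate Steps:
X = 306 (X = -(-51)*6 = -3*(-102) = 306)
O(p) = -p/2
Y = -210480 (Y = 2 + (306 + 245)*(-207 - 175) = 2 + 551*(-382) = 2 - 210482 = -210480)
t = -420961/2 (t = -210480 - 1/2*1 = -210480 - 1/2 = -420961/2 ≈ -2.1048e+5)
x = -420961/2 ≈ -2.1048e+5
x**2 = (-420961/2)**2 = 177208163521/4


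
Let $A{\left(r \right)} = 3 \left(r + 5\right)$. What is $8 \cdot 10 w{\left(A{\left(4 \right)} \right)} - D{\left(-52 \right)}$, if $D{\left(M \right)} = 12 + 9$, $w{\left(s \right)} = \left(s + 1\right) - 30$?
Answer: $-181$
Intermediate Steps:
$A{\left(r \right)} = 15 + 3 r$ ($A{\left(r \right)} = 3 \left(5 + r\right) = 15 + 3 r$)
$w{\left(s \right)} = -29 + s$ ($w{\left(s \right)} = \left(1 + s\right) - 30 = -29 + s$)
$D{\left(M \right)} = 21$
$8 \cdot 10 w{\left(A{\left(4 \right)} \right)} - D{\left(-52 \right)} = 8 \cdot 10 \left(-29 + \left(15 + 3 \cdot 4\right)\right) - 21 = 80 \left(-29 + \left(15 + 12\right)\right) - 21 = 80 \left(-29 + 27\right) - 21 = 80 \left(-2\right) - 21 = -160 - 21 = -181$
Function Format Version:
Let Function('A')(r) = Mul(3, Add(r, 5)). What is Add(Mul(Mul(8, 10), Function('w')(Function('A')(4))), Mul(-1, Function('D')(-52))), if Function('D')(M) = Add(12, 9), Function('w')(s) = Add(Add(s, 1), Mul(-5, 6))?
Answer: -181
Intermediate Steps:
Function('A')(r) = Add(15, Mul(3, r)) (Function('A')(r) = Mul(3, Add(5, r)) = Add(15, Mul(3, r)))
Function('w')(s) = Add(-29, s) (Function('w')(s) = Add(Add(1, s), -30) = Add(-29, s))
Function('D')(M) = 21
Add(Mul(Mul(8, 10), Function('w')(Function('A')(4))), Mul(-1, Function('D')(-52))) = Add(Mul(Mul(8, 10), Add(-29, Add(15, Mul(3, 4)))), Mul(-1, 21)) = Add(Mul(80, Add(-29, Add(15, 12))), -21) = Add(Mul(80, Add(-29, 27)), -21) = Add(Mul(80, -2), -21) = Add(-160, -21) = -181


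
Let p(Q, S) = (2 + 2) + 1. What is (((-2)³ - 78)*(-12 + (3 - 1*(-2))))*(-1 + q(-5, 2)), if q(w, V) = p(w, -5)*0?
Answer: -602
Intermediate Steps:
p(Q, S) = 5 (p(Q, S) = 4 + 1 = 5)
q(w, V) = 0 (q(w, V) = 5*0 = 0)
(((-2)³ - 78)*(-12 + (3 - 1*(-2))))*(-1 + q(-5, 2)) = (((-2)³ - 78)*(-12 + (3 - 1*(-2))))*(-1 + 0) = ((-8 - 78)*(-12 + (3 + 2)))*(-1) = -86*(-12 + 5)*(-1) = -86*(-7)*(-1) = 602*(-1) = -602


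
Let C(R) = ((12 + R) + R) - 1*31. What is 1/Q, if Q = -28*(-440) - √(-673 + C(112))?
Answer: 3080/37945717 + 3*I*√13/75891434 ≈ 8.1169e-5 + 1.4253e-7*I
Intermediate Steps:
C(R) = -19 + 2*R (C(R) = (12 + 2*R) - 31 = -19 + 2*R)
Q = 12320 - 6*I*√13 (Q = -28*(-440) - √(-673 + (-19 + 2*112)) = 12320 - √(-673 + (-19 + 224)) = 12320 - √(-673 + 205) = 12320 - √(-468) = 12320 - 6*I*√13 ≈ 12320.0 - 21.633*I)
1/Q = 1/(12320 - 6*I*√13)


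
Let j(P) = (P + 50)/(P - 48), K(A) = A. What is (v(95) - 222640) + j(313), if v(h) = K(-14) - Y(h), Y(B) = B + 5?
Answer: -59029447/265 ≈ -2.2275e+5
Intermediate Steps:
j(P) = (50 + P)/(-48 + P)
Y(B) = 5 + B
v(h) = -19 - h (v(h) = -14 - (5 + h) = -14 + (-5 - h) = -19 - h)
(v(95) - 222640) + j(313) = ((-19 - 1*95) - 222640) + (50 + 313)/(-48 + 313) = ((-19 - 95) - 222640) + 363/265 = (-114 - 222640) + (1/265)*363 = -222754 + 363/265 = -59029447/265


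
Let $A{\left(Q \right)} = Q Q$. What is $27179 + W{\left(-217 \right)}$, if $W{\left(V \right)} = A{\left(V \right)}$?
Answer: $74268$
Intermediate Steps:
$A{\left(Q \right)} = Q^{2}$
$W{\left(V \right)} = V^{2}$
$27179 + W{\left(-217 \right)} = 27179 + \left(-217\right)^{2} = 27179 + 47089 = 74268$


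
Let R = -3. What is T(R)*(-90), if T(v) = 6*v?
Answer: 1620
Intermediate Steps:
T(R)*(-90) = (6*(-3))*(-90) = -18*(-90) = 1620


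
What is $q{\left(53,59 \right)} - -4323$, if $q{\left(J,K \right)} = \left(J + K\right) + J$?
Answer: $4488$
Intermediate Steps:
$q{\left(J,K \right)} = K + 2 J$
$q{\left(53,59 \right)} - -4323 = \left(59 + 2 \cdot 53\right) - -4323 = \left(59 + 106\right) + 4323 = 165 + 4323 = 4488$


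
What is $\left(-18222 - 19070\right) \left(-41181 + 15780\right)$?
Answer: $947254092$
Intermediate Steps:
$\left(-18222 - 19070\right) \left(-41181 + 15780\right) = \left(-37292\right) \left(-25401\right) = 947254092$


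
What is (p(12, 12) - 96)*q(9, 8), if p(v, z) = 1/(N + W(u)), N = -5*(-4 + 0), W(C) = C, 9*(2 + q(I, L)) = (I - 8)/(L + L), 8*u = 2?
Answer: 557641/2916 ≈ 191.23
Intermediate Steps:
u = ¼ (u = (⅛)*2 = ¼ ≈ 0.25000)
q(I, L) = -2 + (-8 + I)/(18*L) (q(I, L) = -2 + ((I - 8)/(L + L))/9 = -2 + ((-8 + I)/((2*L)))/9 = -2 + ((-8 + I)*(1/(2*L)))/9 = -2 + ((-8 + I)/(2*L))/9 = -2 + (-8 + I)/(18*L))
N = 20 (N = -5*(-4) = 20)
p(v, z) = 4/81 (p(v, z) = 1/(20 + ¼) = 1/(81/4) = 4/81)
(p(12, 12) - 96)*q(9, 8) = (4/81 - 96)*((1/18)*(-8 + 9 - 36*8)/8) = -3886*(-8 + 9 - 288)/(729*8) = -3886*(-287)/(729*8) = -7772/81*(-287/144) = 557641/2916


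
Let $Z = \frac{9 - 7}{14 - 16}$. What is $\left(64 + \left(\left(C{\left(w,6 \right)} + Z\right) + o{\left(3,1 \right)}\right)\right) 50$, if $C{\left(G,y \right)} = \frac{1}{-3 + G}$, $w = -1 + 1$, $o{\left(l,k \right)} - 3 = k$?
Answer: $\frac{10000}{3} \approx 3333.3$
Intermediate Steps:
$o{\left(l,k \right)} = 3 + k$
$Z = -1$ ($Z = \frac{2}{-2} = 2 \left(- \frac{1}{2}\right) = -1$)
$w = 0$
$\left(64 + \left(\left(C{\left(w,6 \right)} + Z\right) + o{\left(3,1 \right)}\right)\right) 50 = \left(64 + \left(\left(\frac{1}{-3 + 0} - 1\right) + \left(3 + 1\right)\right)\right) 50 = \left(64 + \left(\left(\frac{1}{-3} - 1\right) + 4\right)\right) 50 = \left(64 + \left(\left(- \frac{1}{3} - 1\right) + 4\right)\right) 50 = \left(64 + \left(- \frac{4}{3} + 4\right)\right) 50 = \left(64 + \frac{8}{3}\right) 50 = \frac{200}{3} \cdot 50 = \frac{10000}{3}$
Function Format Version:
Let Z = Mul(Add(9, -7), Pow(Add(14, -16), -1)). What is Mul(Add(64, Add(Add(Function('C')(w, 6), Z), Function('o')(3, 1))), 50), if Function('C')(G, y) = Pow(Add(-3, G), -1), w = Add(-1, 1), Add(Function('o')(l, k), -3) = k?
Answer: Rational(10000, 3) ≈ 3333.3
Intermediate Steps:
Function('o')(l, k) = Add(3, k)
Z = -1 (Z = Mul(2, Pow(-2, -1)) = Mul(2, Rational(-1, 2)) = -1)
w = 0
Mul(Add(64, Add(Add(Function('C')(w, 6), Z), Function('o')(3, 1))), 50) = Mul(Add(64, Add(Add(Pow(Add(-3, 0), -1), -1), Add(3, 1))), 50) = Mul(Add(64, Add(Add(Pow(-3, -1), -1), 4)), 50) = Mul(Add(64, Add(Add(Rational(-1, 3), -1), 4)), 50) = Mul(Add(64, Add(Rational(-4, 3), 4)), 50) = Mul(Add(64, Rational(8, 3)), 50) = Mul(Rational(200, 3), 50) = Rational(10000, 3)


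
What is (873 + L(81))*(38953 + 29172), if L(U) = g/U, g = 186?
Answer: 1609998125/27 ≈ 5.9630e+7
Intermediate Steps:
L(U) = 186/U
(873 + L(81))*(38953 + 29172) = (873 + 186/81)*(38953 + 29172) = (873 + 186*(1/81))*68125 = (873 + 62/27)*68125 = (23633/27)*68125 = 1609998125/27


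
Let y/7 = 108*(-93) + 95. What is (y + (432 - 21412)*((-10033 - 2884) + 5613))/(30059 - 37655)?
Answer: -153168277/7596 ≈ -20164.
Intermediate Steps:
y = -69643 (y = 7*(108*(-93) + 95) = 7*(-10044 + 95) = 7*(-9949) = -69643)
(y + (432 - 21412)*((-10033 - 2884) + 5613))/(30059 - 37655) = (-69643 + (432 - 21412)*((-10033 - 2884) + 5613))/(30059 - 37655) = (-69643 - 20980*(-12917 + 5613))/(-7596) = (-69643 - 20980*(-7304))*(-1/7596) = (-69643 + 153237920)*(-1/7596) = 153168277*(-1/7596) = -153168277/7596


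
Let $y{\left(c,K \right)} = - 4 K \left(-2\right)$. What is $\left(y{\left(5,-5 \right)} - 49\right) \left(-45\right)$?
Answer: $4005$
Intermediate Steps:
$y{\left(c,K \right)} = 8 K$
$\left(y{\left(5,-5 \right)} - 49\right) \left(-45\right) = \left(8 \left(-5\right) - 49\right) \left(-45\right) = \left(-40 - 49\right) \left(-45\right) = \left(-89\right) \left(-45\right) = 4005$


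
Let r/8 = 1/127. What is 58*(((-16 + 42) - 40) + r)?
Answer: -102660/127 ≈ -808.35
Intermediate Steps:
r = 8/127 ≈ 0.062992
58*(((-16 + 42) - 40) + r) = 58*(((-16 + 42) - 40) + 8/127) = 58*((26 - 40) + 8/127) = 58*(-14 + 8/127) = 58*(-1770/127) = -102660/127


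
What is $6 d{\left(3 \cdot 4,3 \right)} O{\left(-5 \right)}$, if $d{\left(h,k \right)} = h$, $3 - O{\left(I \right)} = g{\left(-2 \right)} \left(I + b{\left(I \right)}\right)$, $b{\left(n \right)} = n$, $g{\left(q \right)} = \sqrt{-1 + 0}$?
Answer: $216 + 720 i \approx 216.0 + 720.0 i$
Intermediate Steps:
$g{\left(q \right)} = i$ ($g{\left(q \right)} = \sqrt{-1} = i$)
$O{\left(I \right)} = 3 - 2 i I$ ($O{\left(I \right)} = 3 - i \left(I + I\right) = 3 - i 2 I = 3 - 2 i I$)
$6 d{\left(3 \cdot 4,3 \right)} O{\left(-5 \right)} = 6 \cdot 3 \cdot 4 \left(3 - 2 i \left(-5\right)\right) = 6 \cdot 12 \left(3 + 10 i\right) = 72 \left(3 + 10 i\right) = 216 + 720 i$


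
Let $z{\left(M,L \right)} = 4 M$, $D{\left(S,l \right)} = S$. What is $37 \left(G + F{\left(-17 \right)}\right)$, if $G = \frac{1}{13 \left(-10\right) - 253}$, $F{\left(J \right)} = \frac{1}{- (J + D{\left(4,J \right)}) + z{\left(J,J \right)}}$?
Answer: $- \frac{16206}{21065} \approx -0.76933$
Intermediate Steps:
$F{\left(J \right)} = \frac{1}{-4 + 3 J}$ ($F{\left(J \right)} = \frac{1}{- (J + 4) + 4 J} = \frac{1}{- (4 + J) + 4 J} = \frac{1}{\left(-4 - J\right) + 4 J} = \frac{1}{-4 + 3 J}$)
$G = - \frac{1}{383}$ ($G = \frac{1}{-130 - 253} = \frac{1}{-383} = - \frac{1}{383} \approx -0.002611$)
$37 \left(G + F{\left(-17 \right)}\right) = 37 \left(- \frac{1}{383} + \frac{1}{-4 + 3 \left(-17\right)}\right) = 37 \left(- \frac{1}{383} + \frac{1}{-4 - 51}\right) = 37 \left(- \frac{1}{383} + \frac{1}{-55}\right) = 37 \left(- \frac{1}{383} - \frac{1}{55}\right) = 37 \left(- \frac{438}{21065}\right) = - \frac{16206}{21065}$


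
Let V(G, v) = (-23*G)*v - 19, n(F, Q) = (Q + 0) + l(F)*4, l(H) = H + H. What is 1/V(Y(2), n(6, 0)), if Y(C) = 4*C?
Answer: -1/8851 ≈ -0.00011298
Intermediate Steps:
l(H) = 2*H
n(F, Q) = Q + 8*F (n(F, Q) = (Q + 0) + (2*F)*4 = Q + 8*F)
V(G, v) = -19 - 23*G*v (V(G, v) = -23*G*v - 19 = -19 - 23*G*v)
1/V(Y(2), n(6, 0)) = 1/(-19 - 23*4*2*(0 + 8*6)) = 1/(-19 - 23*8*(0 + 48)) = 1/(-19 - 23*8*48) = 1/(-19 - 8832) = 1/(-8851) = -1/8851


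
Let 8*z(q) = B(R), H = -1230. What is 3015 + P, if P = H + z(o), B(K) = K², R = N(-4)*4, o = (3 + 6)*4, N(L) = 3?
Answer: 1803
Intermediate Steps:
o = 36 (o = 9*4 = 36)
R = 12 (R = 3*4 = 12)
z(q) = 18 (z(q) = (⅛)*12² = (⅛)*144 = 18)
P = -1212 (P = -1230 + 18 = -1212)
3015 + P = 3015 - 1212 = 1803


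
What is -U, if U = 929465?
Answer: -929465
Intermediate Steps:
-U = -1*929465 = -929465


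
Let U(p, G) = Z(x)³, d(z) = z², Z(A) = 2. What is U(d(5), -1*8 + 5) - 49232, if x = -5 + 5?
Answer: -49224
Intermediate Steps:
x = 0
U(p, G) = 8 (U(p, G) = 2³ = 8)
U(d(5), -1*8 + 5) - 49232 = 8 - 49232 = -49224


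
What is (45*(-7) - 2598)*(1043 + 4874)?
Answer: -17236221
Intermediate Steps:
(45*(-7) - 2598)*(1043 + 4874) = (-315 - 2598)*5917 = -2913*5917 = -17236221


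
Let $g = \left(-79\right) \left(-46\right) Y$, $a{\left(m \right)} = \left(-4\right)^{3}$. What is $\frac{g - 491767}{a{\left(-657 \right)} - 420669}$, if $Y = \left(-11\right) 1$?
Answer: $\frac{531741}{420733} \approx 1.2638$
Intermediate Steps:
$a{\left(m \right)} = -64$
$Y = -11$
$g = -39974$ ($g = \left(-79\right) \left(-46\right) \left(-11\right) = 3634 \left(-11\right) = -39974$)
$\frac{g - 491767}{a{\left(-657 \right)} - 420669} = \frac{-39974 - 491767}{-64 - 420669} = - \frac{531741}{-420733} = \left(-531741\right) \left(- \frac{1}{420733}\right) = \frac{531741}{420733}$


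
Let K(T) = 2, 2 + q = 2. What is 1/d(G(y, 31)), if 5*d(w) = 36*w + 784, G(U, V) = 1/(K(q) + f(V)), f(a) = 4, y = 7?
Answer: 1/158 ≈ 0.0063291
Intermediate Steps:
q = 0 (q = -2 + 2 = 0)
G(U, V) = ⅙ (G(U, V) = 1/(2 + 4) = 1/6 = ⅙)
d(w) = 784/5 + 36*w/5 (d(w) = (36*w + 784)/5 = (784 + 36*w)/5 = 784/5 + 36*w/5)
1/d(G(y, 31)) = 1/(784/5 + (36/5)*(⅙)) = 1/(784/5 + 6/5) = 1/158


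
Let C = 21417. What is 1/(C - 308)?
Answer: 1/21109 ≈ 4.7373e-5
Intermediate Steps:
1/(C - 308) = 1/(21417 - 308) = 1/21109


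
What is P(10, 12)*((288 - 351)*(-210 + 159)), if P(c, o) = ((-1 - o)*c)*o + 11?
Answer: -4976937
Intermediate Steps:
P(c, o) = 11 + c*o*(-1 - o) (P(c, o) = (c*(-1 - o))*o + 11 = c*o*(-1 - o) + 11 = 11 + c*o*(-1 - o))
P(10, 12)*((288 - 351)*(-210 + 159)) = (11 - 1*10*12 - 1*10*12²)*((288 - 351)*(-210 + 159)) = (11 - 120 - 1*10*144)*(-63*(-51)) = (11 - 120 - 1440)*3213 = -1549*3213 = -4976937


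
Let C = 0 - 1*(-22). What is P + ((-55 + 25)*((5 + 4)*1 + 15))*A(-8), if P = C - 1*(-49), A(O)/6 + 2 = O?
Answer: 43271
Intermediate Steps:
C = 22 (C = 0 + 22 = 22)
A(O) = -12 + 6*O
P = 71 (P = 22 - 1*(-49) = 22 + 49 = 71)
P + ((-55 + 25)*((5 + 4)*1 + 15))*A(-8) = 71 + ((-55 + 25)*((5 + 4)*1 + 15))*(-12 + 6*(-8)) = 71 + (-30*(9*1 + 15))*(-12 - 48) = 71 - 30*(9 + 15)*(-60) = 71 - 30*24*(-60) = 71 - 720*(-60) = 71 + 43200 = 43271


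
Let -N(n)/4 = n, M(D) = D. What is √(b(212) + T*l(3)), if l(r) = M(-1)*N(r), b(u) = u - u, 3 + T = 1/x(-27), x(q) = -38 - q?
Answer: 2*I*√1122/11 ≈ 6.0902*I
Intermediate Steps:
N(n) = -4*n
T = -34/11 (T = -3 + 1/(-38 - 1*(-27)) = -3 + 1/(-38 + 27) = -3 + 1/(-11) = -3 - 1/11 = -34/11 ≈ -3.0909)
b(u) = 0
l(r) = 4*r (l(r) = -(-4)*r = 4*r)
√(b(212) + T*l(3)) = √(0 - 136*3/11) = √(0 - 34/11*12) = √(0 - 408/11) = √(-408/11) = 2*I*√1122/11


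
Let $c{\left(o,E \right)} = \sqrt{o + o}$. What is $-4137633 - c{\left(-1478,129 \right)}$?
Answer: $-4137633 - 2 i \sqrt{739} \approx -4.1376 \cdot 10^{6} - 54.369 i$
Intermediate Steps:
$c{\left(o,E \right)} = \sqrt{2} \sqrt{o}$ ($c{\left(o,E \right)} = \sqrt{2 o} = \sqrt{2} \sqrt{o}$)
$-4137633 - c{\left(-1478,129 \right)} = -4137633 - \sqrt{2} \sqrt{-1478} = -4137633 - \sqrt{2} i \sqrt{1478} = -4137633 - 2 i \sqrt{739}$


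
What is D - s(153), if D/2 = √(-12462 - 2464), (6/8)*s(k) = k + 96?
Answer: -332 + 2*I*√14926 ≈ -332.0 + 244.34*I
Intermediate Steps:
s(k) = 128 + 4*k/3 (s(k) = 4*(k + 96)/3 = 4*(96 + k)/3 = 128 + 4*k/3)
D = 2*I*√14926 (D = 2*√(-12462 - 2464) = 2*√(-14926) = 2*(I*√14926) = 2*I*√14926 ≈ 244.34*I)
D - s(153) = 2*I*√14926 - (128 + (4/3)*153) = 2*I*√14926 - (128 + 204) = 2*I*√14926 - 1*332 = 2*I*√14926 - 332 = -332 + 2*I*√14926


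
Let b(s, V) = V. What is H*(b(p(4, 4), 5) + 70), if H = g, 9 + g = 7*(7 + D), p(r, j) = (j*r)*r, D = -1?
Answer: 2475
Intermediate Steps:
p(r, j) = j*r²
g = 33 (g = -9 + 7*(7 - 1) = -9 + 7*6 = -9 + 42 = 33)
H = 33
H*(b(p(4, 4), 5) + 70) = 33*(5 + 70) = 33*75 = 2475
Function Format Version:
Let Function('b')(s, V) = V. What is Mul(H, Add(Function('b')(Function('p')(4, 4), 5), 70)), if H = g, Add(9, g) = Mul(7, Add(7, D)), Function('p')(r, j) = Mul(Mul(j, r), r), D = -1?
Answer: 2475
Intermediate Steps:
Function('p')(r, j) = Mul(j, Pow(r, 2))
g = 33 (g = Add(-9, Mul(7, Add(7, -1))) = Add(-9, Mul(7, 6)) = Add(-9, 42) = 33)
H = 33
Mul(H, Add(Function('b')(Function('p')(4, 4), 5), 70)) = Mul(33, Add(5, 70)) = Mul(33, 75) = 2475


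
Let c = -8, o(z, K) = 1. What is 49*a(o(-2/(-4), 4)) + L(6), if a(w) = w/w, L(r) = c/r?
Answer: 143/3 ≈ 47.667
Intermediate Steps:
L(r) = -8/r
a(w) = 1
49*a(o(-2/(-4), 4)) + L(6) = 49*1 - 8/6 = 49 - 8*⅙ = 49 - 4/3 = 143/3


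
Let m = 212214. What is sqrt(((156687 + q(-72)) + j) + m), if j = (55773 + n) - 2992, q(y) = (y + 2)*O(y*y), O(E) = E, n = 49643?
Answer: 23*sqrt(205) ≈ 329.31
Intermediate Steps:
q(y) = y**2*(2 + y) (q(y) = (y + 2)*(y*y) = (2 + y)*y**2 = y**2*(2 + y))
j = 102424 (j = (55773 + 49643) - 2992 = 105416 - 2992 = 102424)
sqrt(((156687 + q(-72)) + j) + m) = sqrt(((156687 + (-72)**2*(2 - 72)) + 102424) + 212214) = sqrt(((156687 + 5184*(-70)) + 102424) + 212214) = sqrt(((156687 - 362880) + 102424) + 212214) = sqrt((-206193 + 102424) + 212214) = sqrt(-103769 + 212214) = sqrt(108445) = 23*sqrt(205)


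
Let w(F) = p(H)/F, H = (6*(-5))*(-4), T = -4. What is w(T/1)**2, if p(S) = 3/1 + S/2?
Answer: 3969/16 ≈ 248.06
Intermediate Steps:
H = 120 (H = -30*(-4) = 120)
p(S) = 3 + S/2 (p(S) = 3*1 + S*(1/2) = 3 + S/2)
w(F) = 63/F (w(F) = (3 + (1/2)*120)/F = (3 + 60)/F = 63/F)
w(T/1)**2 = (63/((-4/1)))**2 = (63/((-4*1)))**2 = (63/(-4))**2 = (63*(-1/4))**2 = (-63/4)**2 = 3969/16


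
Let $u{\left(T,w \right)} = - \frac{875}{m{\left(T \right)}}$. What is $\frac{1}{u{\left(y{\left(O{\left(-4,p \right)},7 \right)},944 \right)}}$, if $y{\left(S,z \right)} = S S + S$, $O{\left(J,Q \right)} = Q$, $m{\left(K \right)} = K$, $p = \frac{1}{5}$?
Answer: $- \frac{6}{21875} \approx -0.00027429$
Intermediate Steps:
$p = \frac{1}{5} \approx 0.2$
$y{\left(S,z \right)} = S + S^{2}$ ($y{\left(S,z \right)} = S^{2} + S = S + S^{2}$)
$u{\left(T,w \right)} = - \frac{875}{T}$
$\frac{1}{u{\left(y{\left(O{\left(-4,p \right)},7 \right)},944 \right)}} = \frac{1}{\left(-875\right) \frac{1}{\frac{1}{5} \left(1 + \frac{1}{5}\right)}} = \frac{1}{\left(-875\right) \frac{1}{\frac{1}{5} \cdot \frac{6}{5}}} = \frac{1}{\left(-875\right) \frac{1}{\frac{6}{25}}} = \frac{1}{\left(-875\right) \frac{25}{6}} = \frac{1}{- \frac{21875}{6}} = - \frac{6}{21875}$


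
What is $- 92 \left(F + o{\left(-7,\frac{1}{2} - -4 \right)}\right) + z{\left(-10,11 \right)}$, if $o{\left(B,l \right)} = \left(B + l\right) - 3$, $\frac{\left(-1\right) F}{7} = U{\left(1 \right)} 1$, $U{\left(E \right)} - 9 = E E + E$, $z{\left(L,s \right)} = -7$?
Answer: $7583$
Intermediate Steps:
$U{\left(E \right)} = 9 + E + E^{2}$ ($U{\left(E \right)} = 9 + \left(E E + E\right) = 9 + \left(E^{2} + E\right) = 9 + \left(E + E^{2}\right) = 9 + E + E^{2}$)
$F = -77$ ($F = - 7 \left(9 + 1 + 1^{2}\right) 1 = - 7 \left(9 + 1 + 1\right) 1 = - 7 \cdot 11 \cdot 1 = \left(-7\right) 11 = -77$)
$o{\left(B,l \right)} = -3 + B + l$
$- 92 \left(F + o{\left(-7,\frac{1}{2} - -4 \right)}\right) + z{\left(-10,11 \right)} = - 92 \left(-77 - \left(6 - \frac{1}{2}\right)\right) - 7 = - 92 \left(-77 - \frac{11}{2}\right) - 7 = \left(-92\right) \left(- \frac{165}{2}\right) - 7 = 7590 - 7 = 7583$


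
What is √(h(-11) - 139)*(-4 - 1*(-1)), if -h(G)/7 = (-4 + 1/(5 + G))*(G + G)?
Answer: -I*√7026 ≈ -83.821*I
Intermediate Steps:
h(G) = -14*G*(-4 + 1/(5 + G)) (h(G) = -7*(-4 + 1/(5 + G))*(G + G) = -7*(-4 + 1/(5 + G))*2*G = -14*G*(-4 + 1/(5 + G)))
√(h(-11) - 139)*(-4 - 1*(-1)) = √(14*(-11)*(19 + 4*(-11))/(5 - 11) - 139)*(-4 - 1*(-1)) = √(14*(-11)*(19 - 44)/(-6) - 139)*(-4 + 1) = √(14*(-11)*(-⅙)*(-25) - 139)*(-3) = √(-1925/3 - 139)*(-3) = √(-2342/3)*(-3) = (I*√7026/3)*(-3) = -I*√7026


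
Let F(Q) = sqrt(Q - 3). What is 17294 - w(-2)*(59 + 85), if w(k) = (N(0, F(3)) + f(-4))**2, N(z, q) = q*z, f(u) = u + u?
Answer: 8078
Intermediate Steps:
f(u) = 2*u
F(Q) = sqrt(-3 + Q)
w(k) = 64 (w(k) = (sqrt(-3 + 3)*0 + 2*(-4))**2 = (sqrt(0)*0 - 8)**2 = (0*0 - 8)**2 = (0 - 8)**2 = (-8)**2 = 64)
17294 - w(-2)*(59 + 85) = 17294 - 64*(59 + 85) = 17294 - 64*144 = 17294 - 1*9216 = 17294 - 9216 = 8078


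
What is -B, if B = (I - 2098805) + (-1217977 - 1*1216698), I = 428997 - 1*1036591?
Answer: 5141074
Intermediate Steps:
I = -607594 (I = 428997 - 1036591 = -607594)
B = -5141074 (B = (-607594 - 2098805) + (-1217977 - 1*1216698) = -2706399 + (-1217977 - 1216698) = -2706399 - 2434675 = -5141074)
-B = -1*(-5141074) = 5141074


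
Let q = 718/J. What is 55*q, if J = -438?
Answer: -19745/219 ≈ -90.160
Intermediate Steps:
q = -359/219 (q = 718/(-438) = 718*(-1/438) = -359/219 ≈ -1.6393)
55*q = 55*(-359/219) = -19745/219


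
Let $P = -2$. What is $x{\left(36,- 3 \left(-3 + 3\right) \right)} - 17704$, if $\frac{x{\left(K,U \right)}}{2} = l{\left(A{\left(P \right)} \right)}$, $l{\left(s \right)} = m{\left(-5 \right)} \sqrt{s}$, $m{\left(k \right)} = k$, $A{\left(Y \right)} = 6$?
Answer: $-17704 - 10 \sqrt{6} \approx -17729.0$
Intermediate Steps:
$l{\left(s \right)} = - 5 \sqrt{s}$
$x{\left(K,U \right)} = - 10 \sqrt{6}$ ($x{\left(K,U \right)} = 2 \left(- 5 \sqrt{6}\right) = - 10 \sqrt{6}$)
$x{\left(36,- 3 \left(-3 + 3\right) \right)} - 17704 = - 10 \sqrt{6} - 17704 = -17704 - 10 \sqrt{6}$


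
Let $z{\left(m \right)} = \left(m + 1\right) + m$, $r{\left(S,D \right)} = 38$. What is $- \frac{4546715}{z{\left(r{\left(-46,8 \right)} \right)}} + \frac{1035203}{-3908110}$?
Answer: $- \frac{17769142069281}{300924470} \approx -59049.0$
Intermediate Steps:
$z{\left(m \right)} = 1 + 2 m$ ($z{\left(m \right)} = \left(1 + m\right) + m = 1 + 2 m$)
$- \frac{4546715}{z{\left(r{\left(-46,8 \right)} \right)}} + \frac{1035203}{-3908110} = - \frac{4546715}{1 + 2 \cdot 38} + \frac{1035203}{-3908110} = - \frac{4546715}{1 + 76} + 1035203 \left(- \frac{1}{3908110}\right) = - \frac{4546715}{77} - \frac{1035203}{3908110} = - \frac{17769142069281}{300924470}$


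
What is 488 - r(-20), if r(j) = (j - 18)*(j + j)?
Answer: -1032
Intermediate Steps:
r(j) = 2*j*(-18 + j) (r(j) = (-18 + j)*(2*j) = 2*j*(-18 + j))
488 - r(-20) = 488 - 2*(-20)*(-18 - 20) = 488 - 2*(-20)*(-38) = 488 - 1*1520 = 488 - 1520 = -1032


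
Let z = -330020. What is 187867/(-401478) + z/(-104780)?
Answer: 5640553265/2103343242 ≈ 2.6817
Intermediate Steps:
187867/(-401478) + z/(-104780) = 187867/(-401478) - 330020/(-104780) = 187867*(-1/401478) - 330020*(-1/104780) = -187867/401478 + 16501/5239 = 5640553265/2103343242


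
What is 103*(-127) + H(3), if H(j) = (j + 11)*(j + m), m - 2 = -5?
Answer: -13081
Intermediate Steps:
m = -3 (m = 2 - 5 = -3)
H(j) = (-3 + j)*(11 + j) (H(j) = (j + 11)*(j - 3) = (11 + j)*(-3 + j) = (-3 + j)*(11 + j))
103*(-127) + H(3) = 103*(-127) + (-33 + 3**2 + 8*3) = -13081 + (-33 + 9 + 24) = -13081 + 0 = -13081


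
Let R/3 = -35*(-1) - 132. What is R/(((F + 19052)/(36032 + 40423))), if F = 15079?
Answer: -7416135/11377 ≈ -651.85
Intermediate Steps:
R = -291 (R = 3*(-35*(-1) - 132) = 3*(35 - 132) = 3*(-97) = -291)
R/(((F + 19052)/(36032 + 40423))) = -291*(36032 + 40423)/(15079 + 19052) = -291/(34131/76455) = -291/(34131*(1/76455)) = -291/11377/25485 = -291*25485/11377 = -7416135/11377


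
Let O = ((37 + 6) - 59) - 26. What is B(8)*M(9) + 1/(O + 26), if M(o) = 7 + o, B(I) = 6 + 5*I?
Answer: 11775/16 ≈ 735.94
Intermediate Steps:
O = -42 (O = (43 - 59) - 26 = -16 - 26 = -42)
B(8)*M(9) + 1/(O + 26) = (6 + 5*8)*(7 + 9) + 1/(-42 + 26) = (6 + 40)*16 + 1/(-16) = 46*16 - 1/16 = 736 - 1/16 = 11775/16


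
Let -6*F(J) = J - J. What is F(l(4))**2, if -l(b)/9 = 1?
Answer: 0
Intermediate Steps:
l(b) = -9 (l(b) = -9*1 = -9)
F(J) = 0 (F(J) = -(J - J)/6 = -1/6*0 = 0)
F(l(4))**2 = 0**2 = 0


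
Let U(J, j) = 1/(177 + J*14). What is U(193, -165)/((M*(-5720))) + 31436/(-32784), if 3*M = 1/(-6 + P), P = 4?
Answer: -4044406867/4217835765 ≈ -0.95888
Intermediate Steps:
M = -1/6 (M = 1/(3*(-6 + 4)) = (1/3)/(-2) = (1/3)*(-1/2) = -1/6 ≈ -0.16667)
U(J, j) = 1/(177 + 14*J)
U(193, -165)/((M*(-5720))) + 31436/(-32784) = 1/((177 + 14*193)*((-1/6*(-5720)))) + 31436/(-32784) = 1/((177 + 2702)*(2860/3)) + 31436*(-1/32784) = (3/2860)/2879 - 7859/8196 = (1/2879)*(3/2860) - 7859/8196 = 3/8233940 - 7859/8196 = -4044406867/4217835765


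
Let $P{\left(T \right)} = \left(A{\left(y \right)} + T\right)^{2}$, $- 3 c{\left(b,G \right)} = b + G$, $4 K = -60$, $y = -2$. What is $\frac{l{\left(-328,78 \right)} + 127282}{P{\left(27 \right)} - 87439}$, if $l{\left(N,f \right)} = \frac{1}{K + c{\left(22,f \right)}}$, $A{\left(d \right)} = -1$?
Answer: $- \frac{18455887}{12580635} \approx -1.467$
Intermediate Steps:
$K = -15$ ($K = \frac{1}{4} \left(-60\right) = -15$)
$c{\left(b,G \right)} = - \frac{G}{3} - \frac{b}{3}$ ($c{\left(b,G \right)} = - \frac{b + G}{3} = - \frac{G + b}{3} = - \frac{G}{3} - \frac{b}{3}$)
$P{\left(T \right)} = \left(-1 + T\right)^{2}$
$l{\left(N,f \right)} = \frac{1}{- \frac{67}{3} - \frac{f}{3}}$ ($l{\left(N,f \right)} = \frac{1}{-15 - \left(\frac{22}{3} + \frac{f}{3}\right)} = \frac{1}{- \frac{67}{3} - \frac{f}{3}}$)
$\frac{l{\left(-328,78 \right)} + 127282}{P{\left(27 \right)} - 87439} = \frac{- \frac{3}{67 + 78} + 127282}{\left(-1 + 27\right)^{2} - 87439} = \frac{- \frac{3}{145} + 127282}{26^{2} - 87439} = \frac{\left(-3\right) \frac{1}{145} + 127282}{676 - 87439} = \frac{- \frac{3}{145} + 127282}{-86763} = \frac{18455887}{145} \left(- \frac{1}{86763}\right) = - \frac{18455887}{12580635}$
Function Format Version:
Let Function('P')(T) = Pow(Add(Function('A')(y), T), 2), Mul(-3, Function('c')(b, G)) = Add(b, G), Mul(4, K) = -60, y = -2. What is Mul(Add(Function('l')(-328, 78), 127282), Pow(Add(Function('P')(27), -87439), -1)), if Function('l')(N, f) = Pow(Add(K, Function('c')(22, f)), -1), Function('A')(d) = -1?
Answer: Rational(-18455887, 12580635) ≈ -1.4670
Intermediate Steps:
K = -15 (K = Mul(Rational(1, 4), -60) = -15)
Function('c')(b, G) = Add(Mul(Rational(-1, 3), G), Mul(Rational(-1, 3), b)) (Function('c')(b, G) = Mul(Rational(-1, 3), Add(b, G)) = Mul(Rational(-1, 3), Add(G, b)) = Add(Mul(Rational(-1, 3), G), Mul(Rational(-1, 3), b)))
Function('P')(T) = Pow(Add(-1, T), 2)
Function('l')(N, f) = Pow(Add(Rational(-67, 3), Mul(Rational(-1, 3), f)), -1) (Function('l')(N, f) = Pow(Add(-15, Add(Mul(Rational(-1, 3), f), Mul(Rational(-1, 3), 22))), -1) = Pow(Add(-15, Add(Mul(Rational(-1, 3), f), Rational(-22, 3))), -1) = Pow(Add(-15, Add(Rational(-22, 3), Mul(Rational(-1, 3), f))), -1) = Pow(Add(Rational(-67, 3), Mul(Rational(-1, 3), f)), -1))
Mul(Add(Function('l')(-328, 78), 127282), Pow(Add(Function('P')(27), -87439), -1)) = Mul(Add(Mul(-3, Pow(Add(67, 78), -1)), 127282), Pow(Add(Pow(Add(-1, 27), 2), -87439), -1)) = Mul(Add(Mul(-3, Pow(145, -1)), 127282), Pow(Add(Pow(26, 2), -87439), -1)) = Mul(Add(Mul(-3, Rational(1, 145)), 127282), Pow(Add(676, -87439), -1)) = Mul(Add(Rational(-3, 145), 127282), Pow(-86763, -1)) = Mul(Rational(18455887, 145), Rational(-1, 86763)) = Rational(-18455887, 12580635)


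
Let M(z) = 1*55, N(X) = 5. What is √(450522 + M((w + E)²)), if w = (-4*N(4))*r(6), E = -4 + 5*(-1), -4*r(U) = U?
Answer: √450577 ≈ 671.25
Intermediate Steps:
r(U) = -U/4
E = -9 (E = -4 - 5 = -9)
w = 30 (w = (-4*5)*(-¼*6) = -20*(-3/2) = 30)
M(z) = 55
√(450522 + M((w + E)²)) = √(450522 + 55) = √450577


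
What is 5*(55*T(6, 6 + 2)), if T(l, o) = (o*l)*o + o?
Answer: 107800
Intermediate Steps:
T(l, o) = o + l*o**2 (T(l, o) = (l*o)*o + o = l*o**2 + o = o + l*o**2)
5*(55*T(6, 6 + 2)) = 5*(55*((6 + 2)*(1 + 6*(6 + 2)))) = 5*(55*(8*(1 + 6*8))) = 5*(55*(8*(1 + 48))) = 5*(55*(8*49)) = 5*(55*392) = 5*21560 = 107800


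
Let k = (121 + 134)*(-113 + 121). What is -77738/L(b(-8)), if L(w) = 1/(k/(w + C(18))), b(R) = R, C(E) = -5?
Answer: 158585520/13 ≈ 1.2199e+7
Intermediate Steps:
k = 2040 (k = 255*8 = 2040)
L(w) = -1/408 + w/2040 (L(w) = 1/(2040/(w - 5)) = 1/(2040/(-5 + w)) = -1/408 + w/2040)
-77738/L(b(-8)) = -77738/(-1/408 + (1/2040)*(-8)) = -77738/(-1/408 - 1/255) = -77738/(-13/2040) = -77738*(-2040/13) = 158585520/13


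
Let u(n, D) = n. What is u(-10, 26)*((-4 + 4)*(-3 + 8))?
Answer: 0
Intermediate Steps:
u(-10, 26)*((-4 + 4)*(-3 + 8)) = -10*(-4 + 4)*(-3 + 8) = -0*5 = -10*0 = 0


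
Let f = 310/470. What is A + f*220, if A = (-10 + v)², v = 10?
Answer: 6820/47 ≈ 145.11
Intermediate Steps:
f = 31/47 (f = 310*(1/470) = 31/47 ≈ 0.65957)
A = 0 (A = (-10 + 10)² = 0² = 0)
A + f*220 = 0 + (31/47)*220 = 0 + 6820/47 = 6820/47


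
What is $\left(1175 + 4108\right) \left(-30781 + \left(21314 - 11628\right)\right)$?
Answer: $-111444885$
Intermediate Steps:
$\left(1175 + 4108\right) \left(-30781 + \left(21314 - 11628\right)\right) = 5283 \left(-30781 + 9686\right) = 5283 \left(-21095\right) = -111444885$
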